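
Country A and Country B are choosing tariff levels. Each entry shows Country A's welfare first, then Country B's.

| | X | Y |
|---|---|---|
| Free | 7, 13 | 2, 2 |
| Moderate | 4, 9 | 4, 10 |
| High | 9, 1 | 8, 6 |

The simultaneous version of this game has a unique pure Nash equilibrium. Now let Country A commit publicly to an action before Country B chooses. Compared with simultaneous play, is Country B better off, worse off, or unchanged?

unchanged

Work backward from Country B's decision.
- Free: Country B compares 13, 2 and picks X; Country A would get 7.
- Moderate: Country B compares 9, 10 and picks Y; Country A would get 4.
- High: Country B compares 1, 6 and picks Y; Country A would get 8.
Among 7, 4, 8, the best is 8 at High. Subgame-perfect outcome: (High, Y) with payoffs (8, 6).
Now find the simultaneous Nash equilibrium.
Country A's best replies: X→High; Y→High.
Country B's best replies: Free→X; Moderate→Y; High→Y.
Only (High, Y) has each player best-responding; Nash payoffs (8, 6).
Country B earns 6 sequentially versus 6 at the Nash outcome: unchanged.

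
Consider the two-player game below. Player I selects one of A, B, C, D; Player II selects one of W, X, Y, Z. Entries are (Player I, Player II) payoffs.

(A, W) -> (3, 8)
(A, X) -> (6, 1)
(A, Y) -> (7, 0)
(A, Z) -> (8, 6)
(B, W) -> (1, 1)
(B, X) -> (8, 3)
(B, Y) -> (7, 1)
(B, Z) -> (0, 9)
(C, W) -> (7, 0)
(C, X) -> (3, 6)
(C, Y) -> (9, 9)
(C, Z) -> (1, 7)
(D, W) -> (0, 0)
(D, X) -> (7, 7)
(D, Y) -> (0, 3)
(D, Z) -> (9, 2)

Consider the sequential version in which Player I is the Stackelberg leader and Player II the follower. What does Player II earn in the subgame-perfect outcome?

Backward induction with Player I moving first.
- A → Player II plays W (best of 8, 1, 0, 6); Player I gets 3.
- B → Player II plays Z (best of 1, 3, 1, 9); Player I gets 0.
- C → Player II plays Y (best of 0, 6, 9, 7); Player I gets 9.
- D → Player II plays X (best of 0, 7, 3, 2); Player I gets 7.
Among 3, 0, 9, 7, the best is 9 at C. Subgame-perfect outcome: (C, Y) with payoffs (9, 9).

9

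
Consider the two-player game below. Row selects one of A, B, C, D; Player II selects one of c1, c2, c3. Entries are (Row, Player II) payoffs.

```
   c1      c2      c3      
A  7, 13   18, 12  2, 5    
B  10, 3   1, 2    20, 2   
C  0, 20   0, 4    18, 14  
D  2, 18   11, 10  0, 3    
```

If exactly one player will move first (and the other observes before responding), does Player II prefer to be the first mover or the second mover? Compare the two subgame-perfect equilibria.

If Row leads: Player II's best replies are A→c1, B→c1, C→c1, D→c1; Row's induced payoffs 7, 10, 0, 2; outcome (B, c1), payoffs (10, 3).
If Player II leads: Row's best replies are c1→B, c2→A, c3→B; Player II's induced payoffs 3, 12, 2; outcome (A, c2), payoffs (18, 12).
Player II gets 12 moving first and 3 moving second, so Player II prefers to move first.

first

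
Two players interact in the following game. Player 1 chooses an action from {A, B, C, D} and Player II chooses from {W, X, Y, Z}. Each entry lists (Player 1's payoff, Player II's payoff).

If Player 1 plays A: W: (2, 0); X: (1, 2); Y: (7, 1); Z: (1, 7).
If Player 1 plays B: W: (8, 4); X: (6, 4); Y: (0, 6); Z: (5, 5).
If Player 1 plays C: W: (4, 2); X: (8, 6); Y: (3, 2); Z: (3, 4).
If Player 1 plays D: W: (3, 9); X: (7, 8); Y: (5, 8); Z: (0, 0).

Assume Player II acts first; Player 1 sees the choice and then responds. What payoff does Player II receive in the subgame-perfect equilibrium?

6

Backward induction with Player II moving first.
- W → Player 1 plays B (best of 2, 8, 4, 3); Player II gets 4.
- X → Player 1 plays C (best of 1, 6, 8, 7); Player II gets 6.
- Y → Player 1 plays A (best of 7, 0, 3, 5); Player II gets 1.
- Z → Player 1 plays B (best of 1, 5, 3, 0); Player II gets 5.
Maximizing over 4, 6, 1, 5, Player II chooses X. Subgame-perfect outcome: (C, X) with payoffs (8, 6).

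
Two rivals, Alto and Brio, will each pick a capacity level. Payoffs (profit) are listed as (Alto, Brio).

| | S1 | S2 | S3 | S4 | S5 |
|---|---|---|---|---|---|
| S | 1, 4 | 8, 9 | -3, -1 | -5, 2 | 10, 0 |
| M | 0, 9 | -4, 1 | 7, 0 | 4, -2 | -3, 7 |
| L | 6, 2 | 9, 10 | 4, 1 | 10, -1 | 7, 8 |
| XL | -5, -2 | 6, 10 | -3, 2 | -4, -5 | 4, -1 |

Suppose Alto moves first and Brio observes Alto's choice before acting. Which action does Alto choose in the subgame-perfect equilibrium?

Backward induction with Alto moving first.
- S: Brio compares 4, 9, -1, 2, 0 and picks S2; Alto would get 8.
- M: Brio compares 9, 1, 0, -2, 7 and picks S1; Alto would get 0.
- L: Brio compares 2, 10, 1, -1, 8 and picks S2; Alto would get 9.
- XL: Brio compares -2, 10, 2, -5, -1 and picks S2; Alto would get 6.
Maximizing over 8, 0, 9, 6, Alto chooses L. Subgame-perfect outcome: (L, S2) with payoffs (9, 10).

L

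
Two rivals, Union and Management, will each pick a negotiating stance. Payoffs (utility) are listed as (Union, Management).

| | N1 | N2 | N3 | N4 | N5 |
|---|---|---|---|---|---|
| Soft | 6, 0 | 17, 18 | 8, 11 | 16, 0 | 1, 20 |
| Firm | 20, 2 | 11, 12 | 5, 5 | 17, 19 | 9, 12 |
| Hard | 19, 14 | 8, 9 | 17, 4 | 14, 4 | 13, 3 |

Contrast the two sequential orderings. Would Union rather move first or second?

If Union leads: Management's best replies are Soft→N5, Firm→N4, Hard→N1; Union's induced payoffs 1, 17, 19; outcome (Hard, N1), payoffs (19, 14).
If Management leads: Union's best replies are N1→Firm, N2→Soft, N3→Hard, N4→Firm, N5→Hard; Management's induced payoffs 2, 18, 4, 19, 3; outcome (Firm, N4), payoffs (17, 19).
Union gets 19 moving first and 17 moving second, so Union prefers to move first.

first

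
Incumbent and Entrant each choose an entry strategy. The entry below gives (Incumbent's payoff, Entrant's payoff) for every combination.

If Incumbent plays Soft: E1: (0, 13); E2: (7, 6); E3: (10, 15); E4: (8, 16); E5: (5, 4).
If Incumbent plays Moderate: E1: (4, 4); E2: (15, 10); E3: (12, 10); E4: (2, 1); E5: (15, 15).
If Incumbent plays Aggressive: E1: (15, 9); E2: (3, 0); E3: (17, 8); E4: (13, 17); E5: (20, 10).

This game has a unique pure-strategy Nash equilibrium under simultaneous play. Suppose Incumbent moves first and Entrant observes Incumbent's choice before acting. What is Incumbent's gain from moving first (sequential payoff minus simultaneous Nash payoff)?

2

Entrant best-responds to each possible Incumbent move:
- Soft: Entrant compares 13, 6, 15, 16, 4 and picks E4; Incumbent would get 8.
- Moderate: Entrant compares 4, 10, 10, 1, 15 and picks E5; Incumbent would get 15.
- Aggressive: Entrant compares 9, 0, 8, 17, 10 and picks E4; Incumbent would get 13.
Among 8, 15, 13, the best is 15 at Moderate. Subgame-perfect outcome: (Moderate, E5) with payoffs (15, 15).
For the simultaneous game, intersect best replies.
Incumbent's best replies: E1→Aggressive; E2→Moderate; E3→Aggressive; E4→Aggressive; E5→Aggressive.
Entrant's best replies: Soft→E4; Moderate→E5; Aggressive→E4.
Only (Aggressive, E4) has each player best-responding; Nash payoffs (13, 17).
Incumbent's commitment gain: 15 − 13 = 2.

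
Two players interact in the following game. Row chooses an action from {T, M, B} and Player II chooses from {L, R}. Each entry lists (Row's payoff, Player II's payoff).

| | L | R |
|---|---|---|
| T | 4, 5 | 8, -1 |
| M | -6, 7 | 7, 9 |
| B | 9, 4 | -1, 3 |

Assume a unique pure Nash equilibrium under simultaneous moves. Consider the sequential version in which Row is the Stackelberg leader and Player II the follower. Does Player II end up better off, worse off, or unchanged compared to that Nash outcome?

unchanged

Player II best-responds to each possible Row move:
- T → Player II plays L (best of 5, -1); Row gets 4.
- M → Player II plays R (best of 7, 9); Row gets 7.
- B → Player II plays L (best of 4, 3); Row gets 9.
Maximizing over 4, 7, 9, Row chooses B. Subgame-perfect outcome: (B, L) with payoffs (9, 4).
For the simultaneous game, intersect best replies.
Row's best replies: L→B; R→T.
Player II's best replies: T→L; M→R; B→L.
Only (B, L) has each player best-responding; Nash payoffs (9, 4).
Player II earns 4 sequentially versus 4 at the Nash outcome: unchanged.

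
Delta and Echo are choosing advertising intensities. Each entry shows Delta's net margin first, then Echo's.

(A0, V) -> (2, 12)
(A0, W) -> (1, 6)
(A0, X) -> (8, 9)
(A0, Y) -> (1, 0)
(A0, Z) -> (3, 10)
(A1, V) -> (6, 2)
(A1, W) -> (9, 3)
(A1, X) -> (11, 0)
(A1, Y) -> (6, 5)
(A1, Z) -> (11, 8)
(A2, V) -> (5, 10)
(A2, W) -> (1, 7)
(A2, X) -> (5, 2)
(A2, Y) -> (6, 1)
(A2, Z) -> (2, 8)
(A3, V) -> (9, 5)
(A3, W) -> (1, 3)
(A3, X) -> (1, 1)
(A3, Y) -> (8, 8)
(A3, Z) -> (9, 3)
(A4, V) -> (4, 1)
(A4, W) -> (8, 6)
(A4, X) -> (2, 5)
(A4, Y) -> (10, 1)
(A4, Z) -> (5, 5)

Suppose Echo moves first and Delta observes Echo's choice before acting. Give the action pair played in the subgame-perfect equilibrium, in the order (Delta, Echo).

(A1, Z)

Work backward from Delta's decision.
- V: Delta compares 2, 6, 5, 9, 4 and picks A3; Echo would get 5.
- W: Delta compares 1, 9, 1, 1, 8 and picks A1; Echo would get 3.
- X: Delta compares 8, 11, 5, 1, 2 and picks A1; Echo would get 0.
- Y: Delta compares 1, 6, 6, 8, 10 and picks A4; Echo would get 1.
- Z: Delta compares 3, 11, 2, 9, 5 and picks A1; Echo would get 8.
Among 5, 3, 0, 1, 8, the best is 8 at Z. Subgame-perfect outcome: (A1, Z) with payoffs (11, 8).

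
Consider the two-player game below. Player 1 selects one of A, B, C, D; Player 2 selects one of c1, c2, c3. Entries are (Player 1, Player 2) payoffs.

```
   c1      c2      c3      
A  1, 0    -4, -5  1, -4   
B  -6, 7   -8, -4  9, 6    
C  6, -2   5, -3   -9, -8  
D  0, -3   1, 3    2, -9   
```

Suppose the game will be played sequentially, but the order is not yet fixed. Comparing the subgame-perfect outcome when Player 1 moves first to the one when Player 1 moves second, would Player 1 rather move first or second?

If Player 1 leads: Player 2's best replies are A→c1, B→c1, C→c1, D→c2; Player 1's induced payoffs 1, -6, 6, 1; outcome (C, c1), payoffs (6, -2).
If Player 2 leads: Player 1's best replies are c1→C, c2→C, c3→B; Player 2's induced payoffs -2, -3, 6; outcome (B, c3), payoffs (9, 6).
Player 1 gets 6 moving first and 9 moving second, so Player 1 prefers to move second.

second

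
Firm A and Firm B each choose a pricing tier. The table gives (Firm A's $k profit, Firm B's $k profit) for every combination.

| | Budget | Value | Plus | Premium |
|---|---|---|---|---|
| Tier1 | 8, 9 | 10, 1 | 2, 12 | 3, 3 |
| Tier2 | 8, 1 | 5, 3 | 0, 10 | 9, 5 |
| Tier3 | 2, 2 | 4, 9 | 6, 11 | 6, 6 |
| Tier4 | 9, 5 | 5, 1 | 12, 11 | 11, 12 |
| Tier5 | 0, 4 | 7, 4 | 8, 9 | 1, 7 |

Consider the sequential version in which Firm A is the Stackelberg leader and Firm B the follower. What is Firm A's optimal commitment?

Work backward from Firm B's decision.
- Tier1: Firm B compares 9, 1, 12, 3 and picks Plus; Firm A would get 2.
- Tier2: Firm B compares 1, 3, 10, 5 and picks Plus; Firm A would get 0.
- Tier3: Firm B compares 2, 9, 11, 6 and picks Plus; Firm A would get 6.
- Tier4: Firm B compares 5, 1, 11, 12 and picks Premium; Firm A would get 11.
- Tier5: Firm B compares 4, 4, 9, 7 and picks Plus; Firm A would get 8.
Among 2, 0, 6, 11, 8, the best is 11 at Tier4. Subgame-perfect outcome: (Tier4, Premium) with payoffs (11, 12).

Tier4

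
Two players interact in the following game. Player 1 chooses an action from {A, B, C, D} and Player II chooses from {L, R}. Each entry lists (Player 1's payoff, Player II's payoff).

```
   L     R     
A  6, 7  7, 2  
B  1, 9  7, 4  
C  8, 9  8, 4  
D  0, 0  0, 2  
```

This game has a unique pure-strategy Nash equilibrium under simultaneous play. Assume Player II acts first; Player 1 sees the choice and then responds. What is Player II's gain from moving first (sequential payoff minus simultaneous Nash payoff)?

Work backward from Player 1's decision.
- L → Player 1 plays C (best of 6, 1, 8, 0); Player II gets 9.
- R → Player 1 plays C (best of 7, 7, 8, 0); Player II gets 4.
Player II's induced payoffs are 9, 4, so Player II commits to L. Subgame-perfect outcome: (C, L) with payoffs (8, 9).
For the simultaneous game, intersect best replies.
Player 1's best replies: L→C; R→C.
Player II's best replies: A→L; B→L; C→L; D→R.
The unique mutual best reply is (C, L), giving (8, 9).
Player II's commitment gain: 9 − 9 = 0.

0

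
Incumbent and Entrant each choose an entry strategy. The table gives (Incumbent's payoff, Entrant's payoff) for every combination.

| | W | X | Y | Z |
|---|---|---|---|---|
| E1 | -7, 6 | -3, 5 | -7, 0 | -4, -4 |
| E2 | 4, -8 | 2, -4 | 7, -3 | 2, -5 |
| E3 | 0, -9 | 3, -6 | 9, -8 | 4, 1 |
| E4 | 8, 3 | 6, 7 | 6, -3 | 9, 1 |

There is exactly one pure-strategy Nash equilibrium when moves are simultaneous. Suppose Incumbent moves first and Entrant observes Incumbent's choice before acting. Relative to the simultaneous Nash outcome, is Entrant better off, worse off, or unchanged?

worse off

Solve by backward induction (Incumbent leads).
- E1 → Entrant plays W (best of 6, 5, 0, -4); Incumbent gets -7.
- E2 → Entrant plays Y (best of -8, -4, -3, -5); Incumbent gets 7.
- E3 → Entrant plays Z (best of -9, -6, -8, 1); Incumbent gets 4.
- E4 → Entrant plays X (best of 3, 7, -3, 1); Incumbent gets 6.
Maximizing over -7, 7, 4, 6, Incumbent chooses E2. Subgame-perfect outcome: (E2, Y) with payoffs (7, -3).
Now find the simultaneous Nash equilibrium.
Incumbent's best replies: W→E4; X→E4; Y→E3; Z→E4.
Entrant's best replies: E1→W; E2→Y; E3→Z; E4→X.
Only (E4, X) has each player best-responding; Nash payoffs (6, 7).
Entrant earns -3 sequentially versus 7 at the Nash outcome: worse off.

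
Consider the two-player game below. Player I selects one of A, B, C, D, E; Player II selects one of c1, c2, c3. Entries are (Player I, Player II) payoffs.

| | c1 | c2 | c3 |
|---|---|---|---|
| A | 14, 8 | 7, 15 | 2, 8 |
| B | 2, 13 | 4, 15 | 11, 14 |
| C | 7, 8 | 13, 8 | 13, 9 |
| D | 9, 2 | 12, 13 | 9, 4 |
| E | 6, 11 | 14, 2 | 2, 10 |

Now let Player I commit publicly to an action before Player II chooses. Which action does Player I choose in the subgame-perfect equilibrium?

C

Player II best-responds to each possible Player I move:
- A → Player II plays c2 (best of 8, 15, 8); Player I gets 7.
- B → Player II plays c2 (best of 13, 15, 14); Player I gets 4.
- C → Player II plays c3 (best of 8, 8, 9); Player I gets 13.
- D → Player II plays c2 (best of 2, 13, 4); Player I gets 12.
- E → Player II plays c1 (best of 11, 2, 10); Player I gets 6.
Among 7, 4, 13, 12, 6, the best is 13 at C. Subgame-perfect outcome: (C, c3) with payoffs (13, 9).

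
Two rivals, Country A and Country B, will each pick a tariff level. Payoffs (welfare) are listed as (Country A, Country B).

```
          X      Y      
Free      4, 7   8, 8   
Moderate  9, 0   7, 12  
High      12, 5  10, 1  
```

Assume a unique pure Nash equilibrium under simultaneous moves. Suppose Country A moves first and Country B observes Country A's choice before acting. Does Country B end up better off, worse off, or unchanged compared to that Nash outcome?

Backward induction with Country A moving first.
- Free: BR = Y, leader payoff 8.
- Moderate: BR = Y, leader payoff 7.
- High: BR = X, leader payoff 12.
Maximizing over 8, 7, 12, Country A chooses High. Subgame-perfect outcome: (High, X) with payoffs (12, 5).
Under simultaneous play:
Country A's best replies: X→High; Y→High.
Country B's best replies: Free→Y; Moderate→Y; High→X.
Only (High, X) has each player best-responding; Nash payoffs (12, 5).
Country B earns 5 sequentially versus 5 at the Nash outcome: unchanged.

unchanged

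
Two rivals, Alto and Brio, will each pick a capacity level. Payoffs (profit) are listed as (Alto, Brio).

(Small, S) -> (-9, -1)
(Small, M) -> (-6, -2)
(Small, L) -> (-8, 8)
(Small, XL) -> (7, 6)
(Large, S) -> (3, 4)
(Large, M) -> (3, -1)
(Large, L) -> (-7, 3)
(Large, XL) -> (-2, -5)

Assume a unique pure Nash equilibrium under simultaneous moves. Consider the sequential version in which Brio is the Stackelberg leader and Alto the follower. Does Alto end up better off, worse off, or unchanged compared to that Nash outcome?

Backward induction with Brio moving first.
- S: Alto compares -9, 3 and picks Large; Brio would get 4.
- M: Alto compares -6, 3 and picks Large; Brio would get -1.
- L: Alto compares -8, -7 and picks Large; Brio would get 3.
- XL: Alto compares 7, -2 and picks Small; Brio would get 6.
Among 4, -1, 3, 6, the best is 6 at XL. Subgame-perfect outcome: (Small, XL) with payoffs (7, 6).
For the simultaneous game, intersect best replies.
Alto's best replies: S→Large; M→Large; L→Large; XL→Small.
Brio's best replies: Small→L; Large→S.
The unique mutual best reply is (Large, S), giving (3, 4).
Alto earns 7 sequentially versus 3 at the Nash outcome: better off.

better off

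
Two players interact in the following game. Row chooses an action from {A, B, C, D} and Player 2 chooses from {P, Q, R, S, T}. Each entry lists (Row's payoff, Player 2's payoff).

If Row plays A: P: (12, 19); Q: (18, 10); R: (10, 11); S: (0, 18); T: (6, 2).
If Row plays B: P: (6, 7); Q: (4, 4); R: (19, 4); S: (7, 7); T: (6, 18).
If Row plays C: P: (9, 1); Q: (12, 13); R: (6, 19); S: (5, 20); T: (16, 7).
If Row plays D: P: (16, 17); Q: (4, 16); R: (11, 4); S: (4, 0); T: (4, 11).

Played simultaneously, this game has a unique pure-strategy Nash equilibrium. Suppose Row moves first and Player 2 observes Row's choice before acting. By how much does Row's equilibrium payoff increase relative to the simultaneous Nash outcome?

Solve by backward induction (Row leads).
- A: BR = P, leader payoff 12.
- B: BR = T, leader payoff 6.
- C: BR = S, leader payoff 5.
- D: BR = P, leader payoff 16.
Maximizing over 12, 6, 5, 16, Row chooses D. Subgame-perfect outcome: (D, P) with payoffs (16, 17).
Now find the simultaneous Nash equilibrium.
Row's best replies: P→D; Q→A; R→B; S→B; T→C.
Player 2's best replies: A→P; B→T; C→S; D→P.
The unique mutual best reply is (D, P), giving (16, 17).
Row's commitment gain: 16 − 16 = 0.

0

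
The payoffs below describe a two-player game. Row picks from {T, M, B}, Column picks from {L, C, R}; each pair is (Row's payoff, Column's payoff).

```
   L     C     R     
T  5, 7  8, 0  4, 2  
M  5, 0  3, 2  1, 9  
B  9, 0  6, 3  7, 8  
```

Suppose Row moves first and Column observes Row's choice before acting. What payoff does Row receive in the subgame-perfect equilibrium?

7

Backward induction with Row moving first.
- T → Column plays L (best of 7, 0, 2); Row gets 5.
- M → Column plays R (best of 0, 2, 9); Row gets 1.
- B → Column plays R (best of 0, 3, 8); Row gets 7.
Maximizing over 5, 1, 7, Row chooses B. Subgame-perfect outcome: (B, R) with payoffs (7, 8).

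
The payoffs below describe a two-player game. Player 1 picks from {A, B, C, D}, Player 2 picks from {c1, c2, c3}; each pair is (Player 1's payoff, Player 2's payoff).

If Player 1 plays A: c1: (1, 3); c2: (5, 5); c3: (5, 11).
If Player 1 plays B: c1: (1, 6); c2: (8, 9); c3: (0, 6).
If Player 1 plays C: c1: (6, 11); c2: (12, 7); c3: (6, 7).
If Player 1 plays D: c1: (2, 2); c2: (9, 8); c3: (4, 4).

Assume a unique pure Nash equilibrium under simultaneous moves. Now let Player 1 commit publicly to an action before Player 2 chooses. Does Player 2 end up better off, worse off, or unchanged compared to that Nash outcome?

Player 2 best-responds to each possible Player 1 move:
- A: BR = c3, leader payoff 5.
- B: BR = c2, leader payoff 8.
- C: BR = c1, leader payoff 6.
- D: BR = c2, leader payoff 9.
Maximizing over 5, 8, 6, 9, Player 1 chooses D. Subgame-perfect outcome: (D, c2) with payoffs (9, 8).
Under simultaneous play:
Player 1's best replies: c1→C; c2→C; c3→C.
Player 2's best replies: A→c3; B→c2; C→c1; D→c2.
Only (C, c1) has each player best-responding; Nash payoffs (6, 11).
Player 2 earns 8 sequentially versus 11 at the Nash outcome: worse off.

worse off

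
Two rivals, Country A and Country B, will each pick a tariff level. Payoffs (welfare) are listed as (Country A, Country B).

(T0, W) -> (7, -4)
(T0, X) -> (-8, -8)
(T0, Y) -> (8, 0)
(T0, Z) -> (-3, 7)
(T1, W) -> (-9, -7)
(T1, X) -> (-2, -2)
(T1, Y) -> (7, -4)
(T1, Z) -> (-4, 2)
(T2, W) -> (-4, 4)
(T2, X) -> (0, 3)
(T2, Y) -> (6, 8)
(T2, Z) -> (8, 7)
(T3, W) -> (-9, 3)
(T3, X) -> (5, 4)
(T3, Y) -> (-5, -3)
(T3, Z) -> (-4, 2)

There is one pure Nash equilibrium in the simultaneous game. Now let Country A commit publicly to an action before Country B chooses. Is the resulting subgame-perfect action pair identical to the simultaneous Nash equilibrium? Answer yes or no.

no

Solve by backward induction (Country A leads).
- T0: BR = Z, leader payoff -3.
- T1: BR = Z, leader payoff -4.
- T2: BR = Y, leader payoff 6.
- T3: BR = X, leader payoff 5.
Country A's induced payoffs are -3, -4, 6, 5, so Country A commits to T2. Subgame-perfect outcome: (T2, Y) with payoffs (6, 8).
For the simultaneous game, intersect best replies.
Country A's best replies: W→T0; X→T3; Y→T0; Z→T2.
Country B's best replies: T0→Z; T1→Z; T2→Y; T3→X.
Only (T3, X) has each player best-responding; Nash payoffs (5, 4).
Sequential outcome (T2, Y) differs from the Nash profile (T3, X).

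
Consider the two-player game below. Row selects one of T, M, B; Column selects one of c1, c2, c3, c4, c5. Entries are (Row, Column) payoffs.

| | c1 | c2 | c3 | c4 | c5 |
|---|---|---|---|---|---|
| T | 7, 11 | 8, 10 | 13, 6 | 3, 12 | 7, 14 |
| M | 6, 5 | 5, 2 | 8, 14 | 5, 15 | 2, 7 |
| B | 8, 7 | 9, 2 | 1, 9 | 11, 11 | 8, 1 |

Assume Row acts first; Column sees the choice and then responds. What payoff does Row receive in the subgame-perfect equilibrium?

11

Solve by backward induction (Row leads).
- T → Column plays c5 (best of 11, 10, 6, 12, 14); Row gets 7.
- M → Column plays c4 (best of 5, 2, 14, 15, 7); Row gets 5.
- B → Column plays c4 (best of 7, 2, 9, 11, 1); Row gets 11.
Row's induced payoffs are 7, 5, 11, so Row commits to B. Subgame-perfect outcome: (B, c4) with payoffs (11, 11).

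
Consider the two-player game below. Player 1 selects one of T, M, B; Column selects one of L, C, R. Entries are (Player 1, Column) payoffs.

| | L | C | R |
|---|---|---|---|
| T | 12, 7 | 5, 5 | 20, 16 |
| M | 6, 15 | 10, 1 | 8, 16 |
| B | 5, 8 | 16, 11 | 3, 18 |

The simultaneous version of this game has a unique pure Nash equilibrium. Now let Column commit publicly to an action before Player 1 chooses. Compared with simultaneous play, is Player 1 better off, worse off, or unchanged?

unchanged

Backward induction with Column moving first.
- L: BR = T, leader payoff 7.
- C: BR = B, leader payoff 11.
- R: BR = T, leader payoff 16.
Column's induced payoffs are 7, 11, 16, so Column commits to R. Subgame-perfect outcome: (T, R) with payoffs (20, 16).
Under simultaneous play:
Player 1's best replies: L→T; C→B; R→T.
Column's best replies: T→R; M→R; B→R.
The unique mutual best reply is (T, R), giving (20, 16).
Player 1 earns 20 sequentially versus 20 at the Nash outcome: unchanged.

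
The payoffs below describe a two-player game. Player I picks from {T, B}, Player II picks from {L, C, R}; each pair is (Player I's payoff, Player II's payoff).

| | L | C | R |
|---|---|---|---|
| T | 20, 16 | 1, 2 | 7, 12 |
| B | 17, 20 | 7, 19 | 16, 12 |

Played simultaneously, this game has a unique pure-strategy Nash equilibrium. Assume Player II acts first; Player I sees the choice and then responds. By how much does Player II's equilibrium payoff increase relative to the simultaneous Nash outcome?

3

Backward induction with Player II moving first.
- L: BR = T, leader payoff 16.
- C: BR = B, leader payoff 19.
- R: BR = B, leader payoff 12.
Maximizing over 16, 19, 12, Player II chooses C. Subgame-perfect outcome: (B, C) with payoffs (7, 19).
For the simultaneous game, intersect best replies.
Player I's best replies: L→T; C→B; R→B.
Player II's best replies: T→L; B→L.
The unique mutual best reply is (T, L), giving (20, 16).
Player II's commitment gain: 19 − 16 = 3.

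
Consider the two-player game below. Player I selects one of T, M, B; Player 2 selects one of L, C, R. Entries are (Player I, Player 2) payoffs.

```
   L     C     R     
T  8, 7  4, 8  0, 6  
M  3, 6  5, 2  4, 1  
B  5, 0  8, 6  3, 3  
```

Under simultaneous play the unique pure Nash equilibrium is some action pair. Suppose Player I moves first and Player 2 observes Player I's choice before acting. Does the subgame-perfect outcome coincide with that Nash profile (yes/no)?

Player 2 best-responds to each possible Player I move:
- T: BR = C, leader payoff 4.
- M: BR = L, leader payoff 3.
- B: BR = C, leader payoff 8.
Player I's induced payoffs are 4, 3, 8, so Player I commits to B. Subgame-perfect outcome: (B, C) with payoffs (8, 6).
For the simultaneous game, intersect best replies.
Player I's best replies: L→T; C→B; R→M.
Player 2's best replies: T→C; M→L; B→C.
Only (B, C) has each player best-responding; Nash payoffs (8, 6).
Sequential outcome (B, C) coincides with the Nash profile (B, C).

yes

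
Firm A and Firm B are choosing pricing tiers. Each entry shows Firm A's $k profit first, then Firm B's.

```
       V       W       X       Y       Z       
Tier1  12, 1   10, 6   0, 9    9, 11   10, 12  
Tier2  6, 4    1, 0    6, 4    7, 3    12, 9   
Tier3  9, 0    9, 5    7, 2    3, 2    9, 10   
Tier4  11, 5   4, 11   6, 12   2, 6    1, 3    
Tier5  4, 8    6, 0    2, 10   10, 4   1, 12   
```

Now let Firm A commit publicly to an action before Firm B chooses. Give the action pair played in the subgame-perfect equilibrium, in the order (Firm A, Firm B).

Work backward from Firm B's decision.
- Tier1: BR = Z, leader payoff 10.
- Tier2: BR = Z, leader payoff 12.
- Tier3: BR = Z, leader payoff 9.
- Tier4: BR = X, leader payoff 6.
- Tier5: BR = Z, leader payoff 1.
Firm A's induced payoffs are 10, 12, 9, 6, 1, so Firm A commits to Tier2. Subgame-perfect outcome: (Tier2, Z) with payoffs (12, 9).

(Tier2, Z)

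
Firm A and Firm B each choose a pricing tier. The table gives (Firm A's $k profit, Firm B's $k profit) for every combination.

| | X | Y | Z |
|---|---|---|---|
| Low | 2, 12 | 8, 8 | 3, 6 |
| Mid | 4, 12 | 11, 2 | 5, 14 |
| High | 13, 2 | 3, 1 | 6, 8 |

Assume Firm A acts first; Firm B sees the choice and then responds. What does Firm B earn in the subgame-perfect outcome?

Firm B best-responds to each possible Firm A move:
- Low → Firm B plays X (best of 12, 8, 6); Firm A gets 2.
- Mid → Firm B plays Z (best of 12, 2, 14); Firm A gets 5.
- High → Firm B plays Z (best of 2, 1, 8); Firm A gets 6.
Among 2, 5, 6, the best is 6 at High. Subgame-perfect outcome: (High, Z) with payoffs (6, 8).

8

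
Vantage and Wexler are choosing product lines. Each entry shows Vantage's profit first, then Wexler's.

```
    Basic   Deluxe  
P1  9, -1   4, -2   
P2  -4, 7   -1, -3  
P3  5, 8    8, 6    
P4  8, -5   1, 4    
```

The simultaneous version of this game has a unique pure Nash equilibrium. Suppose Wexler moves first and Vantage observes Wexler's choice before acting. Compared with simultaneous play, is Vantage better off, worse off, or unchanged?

worse off

Backward induction with Wexler moving first.
- Basic: Vantage compares 9, -4, 5, 8 and picks P1; Wexler would get -1.
- Deluxe: Vantage compares 4, -1, 8, 1 and picks P3; Wexler would get 6.
Wexler's induced payoffs are -1, 6, so Wexler commits to Deluxe. Subgame-perfect outcome: (P3, Deluxe) with payoffs (8, 6).
For the simultaneous game, intersect best replies.
Vantage's best replies: Basic→P1; Deluxe→P3.
Wexler's best replies: P1→Basic; P2→Basic; P3→Basic; P4→Deluxe.
Only (P1, Basic) has each player best-responding; Nash payoffs (9, -1).
Vantage earns 8 sequentially versus 9 at the Nash outcome: worse off.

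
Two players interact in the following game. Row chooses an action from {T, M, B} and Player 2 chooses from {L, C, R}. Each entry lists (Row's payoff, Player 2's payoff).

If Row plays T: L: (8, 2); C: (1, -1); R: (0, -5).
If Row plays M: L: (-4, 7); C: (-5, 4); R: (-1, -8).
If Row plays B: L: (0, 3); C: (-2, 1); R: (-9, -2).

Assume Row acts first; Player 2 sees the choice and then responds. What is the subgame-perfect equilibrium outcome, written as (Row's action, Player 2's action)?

Player 2 best-responds to each possible Row move:
- T: BR = L, leader payoff 8.
- M: BR = L, leader payoff -4.
- B: BR = L, leader payoff 0.
Among 8, -4, 0, the best is 8 at T. Subgame-perfect outcome: (T, L) with payoffs (8, 2).

(T, L)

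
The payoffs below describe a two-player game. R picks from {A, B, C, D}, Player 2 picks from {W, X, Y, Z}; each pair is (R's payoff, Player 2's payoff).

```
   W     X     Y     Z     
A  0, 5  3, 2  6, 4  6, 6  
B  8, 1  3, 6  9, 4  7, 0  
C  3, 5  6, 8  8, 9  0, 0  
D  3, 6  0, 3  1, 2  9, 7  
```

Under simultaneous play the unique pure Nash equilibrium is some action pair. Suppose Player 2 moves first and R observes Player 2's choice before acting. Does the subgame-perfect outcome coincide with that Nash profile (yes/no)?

Solve by backward induction (Player 2 leads).
- W: R compares 0, 8, 3, 3 and picks B; Player 2 would get 1.
- X: R compares 3, 3, 6, 0 and picks C; Player 2 would get 8.
- Y: R compares 6, 9, 8, 1 and picks B; Player 2 would get 4.
- Z: R compares 6, 7, 0, 9 and picks D; Player 2 would get 7.
Maximizing over 1, 8, 4, 7, Player 2 chooses X. Subgame-perfect outcome: (C, X) with payoffs (6, 8).
Under simultaneous play:
R's best replies: W→B; X→C; Y→B; Z→D.
Player 2's best replies: A→Z; B→X; C→Y; D→Z.
Only (D, Z) has each player best-responding; Nash payoffs (9, 7).
Sequential outcome (C, X) differs from the Nash profile (D, Z).

no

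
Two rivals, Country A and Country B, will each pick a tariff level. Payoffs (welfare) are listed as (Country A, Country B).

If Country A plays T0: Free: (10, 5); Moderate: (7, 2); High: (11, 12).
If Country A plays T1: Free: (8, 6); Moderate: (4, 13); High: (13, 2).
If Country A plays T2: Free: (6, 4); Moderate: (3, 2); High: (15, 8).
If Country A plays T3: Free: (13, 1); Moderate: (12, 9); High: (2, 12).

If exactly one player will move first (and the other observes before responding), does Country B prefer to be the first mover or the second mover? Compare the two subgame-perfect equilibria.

first

If Country A leads: Country B's best replies are T0→High, T1→Moderate, T2→High, T3→High; Country A's induced payoffs 11, 4, 15, 2; outcome (T2, High), payoffs (15, 8).
If Country B leads: Country A's best replies are Free→T3, Moderate→T3, High→T2; Country B's induced payoffs 1, 9, 8; outcome (T3, Moderate), payoffs (12, 9).
Country B gets 9 moving first and 8 moving second, so Country B prefers to move first.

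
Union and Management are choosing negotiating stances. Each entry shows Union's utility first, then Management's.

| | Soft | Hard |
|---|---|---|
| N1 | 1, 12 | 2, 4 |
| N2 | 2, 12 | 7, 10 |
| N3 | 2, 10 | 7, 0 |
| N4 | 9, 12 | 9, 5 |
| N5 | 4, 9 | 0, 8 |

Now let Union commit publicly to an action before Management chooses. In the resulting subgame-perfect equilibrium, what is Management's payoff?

12

Work backward from Management's decision.
- N1: BR = Soft, leader payoff 1.
- N2: BR = Soft, leader payoff 2.
- N3: BR = Soft, leader payoff 2.
- N4: BR = Soft, leader payoff 9.
- N5: BR = Soft, leader payoff 4.
Among 1, 2, 2, 9, 4, the best is 9 at N4. Subgame-perfect outcome: (N4, Soft) with payoffs (9, 12).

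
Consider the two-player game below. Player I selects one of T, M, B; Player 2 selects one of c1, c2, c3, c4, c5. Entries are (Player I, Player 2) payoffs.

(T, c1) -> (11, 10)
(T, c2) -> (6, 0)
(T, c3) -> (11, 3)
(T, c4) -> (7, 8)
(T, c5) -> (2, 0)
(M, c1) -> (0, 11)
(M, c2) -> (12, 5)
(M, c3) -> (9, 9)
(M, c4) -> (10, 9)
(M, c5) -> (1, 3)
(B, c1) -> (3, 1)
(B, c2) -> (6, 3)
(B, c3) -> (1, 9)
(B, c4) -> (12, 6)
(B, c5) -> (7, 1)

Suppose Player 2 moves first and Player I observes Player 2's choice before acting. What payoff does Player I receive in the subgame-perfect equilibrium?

11

Work backward from Player I's decision.
- c1: Player I compares 11, 0, 3 and picks T; Player 2 would get 10.
- c2: Player I compares 6, 12, 6 and picks M; Player 2 would get 5.
- c3: Player I compares 11, 9, 1 and picks T; Player 2 would get 3.
- c4: Player I compares 7, 10, 12 and picks B; Player 2 would get 6.
- c5: Player I compares 2, 1, 7 and picks B; Player 2 would get 1.
Maximizing over 10, 5, 3, 6, 1, Player 2 chooses c1. Subgame-perfect outcome: (T, c1) with payoffs (11, 10).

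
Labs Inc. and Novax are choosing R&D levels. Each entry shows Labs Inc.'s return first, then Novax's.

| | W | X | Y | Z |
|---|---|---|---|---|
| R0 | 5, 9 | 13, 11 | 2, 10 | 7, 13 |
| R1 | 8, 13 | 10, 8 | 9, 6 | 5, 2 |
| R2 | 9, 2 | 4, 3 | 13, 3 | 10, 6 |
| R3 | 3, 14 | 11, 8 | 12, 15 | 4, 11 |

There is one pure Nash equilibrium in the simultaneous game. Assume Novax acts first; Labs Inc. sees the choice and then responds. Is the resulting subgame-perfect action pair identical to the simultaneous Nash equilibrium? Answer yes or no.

Labs Inc. best-responds to each possible Novax move:
- W: BR = R2, leader payoff 2.
- X: BR = R0, leader payoff 11.
- Y: BR = R2, leader payoff 3.
- Z: BR = R2, leader payoff 6.
Novax's induced payoffs are 2, 11, 3, 6, so Novax commits to X. Subgame-perfect outcome: (R0, X) with payoffs (13, 11).
For the simultaneous game, intersect best replies.
Labs Inc.'s best replies: W→R2; X→R0; Y→R2; Z→R2.
Novax's best replies: R0→Z; R1→W; R2→Z; R3→Y.
The unique mutual best reply is (R2, Z), giving (10, 6).
Sequential outcome (R0, X) differs from the Nash profile (R2, Z).

no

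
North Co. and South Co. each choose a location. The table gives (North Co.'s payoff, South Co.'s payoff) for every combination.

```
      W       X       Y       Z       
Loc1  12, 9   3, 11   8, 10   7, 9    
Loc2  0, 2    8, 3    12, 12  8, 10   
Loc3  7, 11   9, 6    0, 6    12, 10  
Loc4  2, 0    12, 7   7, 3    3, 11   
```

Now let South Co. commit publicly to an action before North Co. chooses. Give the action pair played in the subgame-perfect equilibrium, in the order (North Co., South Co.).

(Loc2, Y)

Solve by backward induction (South Co. leads).
- W: North Co. compares 12, 0, 7, 2 and picks Loc1; South Co. would get 9.
- X: North Co. compares 3, 8, 9, 12 and picks Loc4; South Co. would get 7.
- Y: North Co. compares 8, 12, 0, 7 and picks Loc2; South Co. would get 12.
- Z: North Co. compares 7, 8, 12, 3 and picks Loc3; South Co. would get 10.
Maximizing over 9, 7, 12, 10, South Co. chooses Y. Subgame-perfect outcome: (Loc2, Y) with payoffs (12, 12).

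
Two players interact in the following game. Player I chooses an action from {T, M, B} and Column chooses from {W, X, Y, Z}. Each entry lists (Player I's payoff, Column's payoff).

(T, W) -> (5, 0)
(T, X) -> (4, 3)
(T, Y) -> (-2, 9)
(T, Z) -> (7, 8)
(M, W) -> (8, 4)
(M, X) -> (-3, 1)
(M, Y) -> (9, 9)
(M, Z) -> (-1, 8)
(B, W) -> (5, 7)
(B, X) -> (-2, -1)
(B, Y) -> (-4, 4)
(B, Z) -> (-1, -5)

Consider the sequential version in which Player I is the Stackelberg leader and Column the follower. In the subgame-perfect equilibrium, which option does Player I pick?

Column best-responds to each possible Player I move:
- T: Column compares 0, 3, 9, 8 and picks Y; Player I would get -2.
- M: Column compares 4, 1, 9, 8 and picks Y; Player I would get 9.
- B: Column compares 7, -1, 4, -5 and picks W; Player I would get 5.
Player I's induced payoffs are -2, 9, 5, so Player I commits to M. Subgame-perfect outcome: (M, Y) with payoffs (9, 9).

M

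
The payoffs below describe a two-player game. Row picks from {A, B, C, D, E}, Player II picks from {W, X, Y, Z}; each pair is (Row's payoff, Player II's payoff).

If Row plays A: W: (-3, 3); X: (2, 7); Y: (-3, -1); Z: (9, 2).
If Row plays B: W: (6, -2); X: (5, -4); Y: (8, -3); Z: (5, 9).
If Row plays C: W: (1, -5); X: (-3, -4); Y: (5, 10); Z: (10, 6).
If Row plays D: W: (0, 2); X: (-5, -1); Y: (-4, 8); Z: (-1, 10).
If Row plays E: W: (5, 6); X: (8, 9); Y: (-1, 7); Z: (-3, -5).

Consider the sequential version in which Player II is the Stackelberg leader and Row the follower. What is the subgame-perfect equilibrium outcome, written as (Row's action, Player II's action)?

Work backward from Row's decision.
- W → Row plays B (best of -3, 6, 1, 0, 5); Player II gets -2.
- X → Row plays E (best of 2, 5, -3, -5, 8); Player II gets 9.
- Y → Row plays B (best of -3, 8, 5, -4, -1); Player II gets -3.
- Z → Row plays C (best of 9, 5, 10, -1, -3); Player II gets 6.
Among -2, 9, -3, 6, the best is 9 at X. Subgame-perfect outcome: (E, X) with payoffs (8, 9).

(E, X)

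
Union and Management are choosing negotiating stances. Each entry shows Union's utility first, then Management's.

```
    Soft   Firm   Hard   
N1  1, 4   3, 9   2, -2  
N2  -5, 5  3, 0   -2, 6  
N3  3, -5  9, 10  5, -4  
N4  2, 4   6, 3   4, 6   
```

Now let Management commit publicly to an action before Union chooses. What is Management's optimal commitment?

Firm

Work backward from Union's decision.
- Soft: BR = N3, leader payoff -5.
- Firm: BR = N3, leader payoff 10.
- Hard: BR = N3, leader payoff -4.
Maximizing over -5, 10, -4, Management chooses Firm. Subgame-perfect outcome: (N3, Firm) with payoffs (9, 10).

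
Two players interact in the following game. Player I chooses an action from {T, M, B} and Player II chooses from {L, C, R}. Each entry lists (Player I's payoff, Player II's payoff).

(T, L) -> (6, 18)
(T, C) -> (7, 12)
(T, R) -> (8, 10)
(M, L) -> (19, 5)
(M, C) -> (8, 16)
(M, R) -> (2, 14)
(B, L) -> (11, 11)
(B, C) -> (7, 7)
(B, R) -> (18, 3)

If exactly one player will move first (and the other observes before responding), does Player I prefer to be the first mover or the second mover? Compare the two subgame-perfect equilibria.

If Player I leads: Player II's best replies are T→L, M→C, B→L; Player I's induced payoffs 6, 8, 11; outcome (B, L), payoffs (11, 11).
If Player II leads: Player I's best replies are L→M, C→M, R→B; Player II's induced payoffs 5, 16, 3; outcome (M, C), payoffs (8, 16).
Player I gets 11 moving first and 8 moving second, so Player I prefers to move first.

first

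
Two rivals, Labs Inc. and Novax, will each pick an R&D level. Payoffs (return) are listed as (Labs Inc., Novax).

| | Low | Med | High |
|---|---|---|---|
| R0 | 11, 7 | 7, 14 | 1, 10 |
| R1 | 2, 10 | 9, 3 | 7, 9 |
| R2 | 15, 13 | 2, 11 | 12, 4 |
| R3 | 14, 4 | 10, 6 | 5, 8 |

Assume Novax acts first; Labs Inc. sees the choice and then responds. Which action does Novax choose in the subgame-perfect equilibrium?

Low

Labs Inc. best-responds to each possible Novax move:
- Low: Labs Inc. compares 11, 2, 15, 14 and picks R2; Novax would get 13.
- Med: Labs Inc. compares 7, 9, 2, 10 and picks R3; Novax would get 6.
- High: Labs Inc. compares 1, 7, 12, 5 and picks R2; Novax would get 4.
Novax's induced payoffs are 13, 6, 4, so Novax commits to Low. Subgame-perfect outcome: (R2, Low) with payoffs (15, 13).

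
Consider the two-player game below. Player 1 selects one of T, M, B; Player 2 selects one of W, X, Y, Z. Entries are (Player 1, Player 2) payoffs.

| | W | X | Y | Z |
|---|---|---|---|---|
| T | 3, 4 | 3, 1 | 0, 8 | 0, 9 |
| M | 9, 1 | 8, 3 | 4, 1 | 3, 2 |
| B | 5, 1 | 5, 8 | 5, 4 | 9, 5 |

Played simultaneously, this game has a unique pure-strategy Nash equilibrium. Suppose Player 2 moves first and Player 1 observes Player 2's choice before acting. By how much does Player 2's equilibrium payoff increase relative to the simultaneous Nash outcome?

Player 1 best-responds to each possible Player 2 move:
- W: Player 1 compares 3, 9, 5 and picks M; Player 2 would get 1.
- X: Player 1 compares 3, 8, 5 and picks M; Player 2 would get 3.
- Y: Player 1 compares 0, 4, 5 and picks B; Player 2 would get 4.
- Z: Player 1 compares 0, 3, 9 and picks B; Player 2 would get 5.
Maximizing over 1, 3, 4, 5, Player 2 chooses Z. Subgame-perfect outcome: (B, Z) with payoffs (9, 5).
For the simultaneous game, intersect best replies.
Player 1's best replies: W→M; X→M; Y→B; Z→B.
Player 2's best replies: T→Z; M→X; B→X.
The unique mutual best reply is (M, X), giving (8, 3).
Player 2's commitment gain: 5 − 3 = 2.

2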